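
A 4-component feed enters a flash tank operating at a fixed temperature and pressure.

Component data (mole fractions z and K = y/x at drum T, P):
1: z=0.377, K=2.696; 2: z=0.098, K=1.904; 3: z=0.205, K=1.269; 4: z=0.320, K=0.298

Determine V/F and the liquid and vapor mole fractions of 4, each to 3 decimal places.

V/F = 0.642, x_4 = 0.583, y_4 = 0.174

Rachford–Rice: g(V/F) = Σ zᵢ(Kᵢ−1)/(1+V/F(Kᵢ−1)) = 0.
g(0) = ΣzᵢKᵢ − 1 = 0.558 and g(1) = 1 − Σzᵢ/Kᵢ = -0.427, so a root lies in (0, 1).
Newton–Raphson from V/F = 0.33:
  V/F = 0.330: g = 0.2365, g' = -0.773 → V/F = 0.636
  V/F = 0.636: g = 0.0052, g' = -0.809 → V/F = 0.642
Converged at V/F = 0.642.
Compositions from xᵢ = zᵢ/(1+V/F(Kᵢ−1)), yᵢ = Kᵢxᵢ:
  1: x = 0.180, y = 0.486
  2: x = 0.062, y = 0.118
  3: x = 0.175, y = 0.222
  4: x = 0.583, y = 0.174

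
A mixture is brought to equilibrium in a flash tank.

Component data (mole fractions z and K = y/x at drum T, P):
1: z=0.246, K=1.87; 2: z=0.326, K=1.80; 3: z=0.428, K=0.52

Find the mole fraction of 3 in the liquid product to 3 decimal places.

Rachford–Rice: g(β) = Σ zᵢ(Kᵢ−1)/(1+β(Kᵢ−1)) = 0.
Check two-phase: ΣzᵢKᵢ = 1.269 > 1 and Σzᵢ/Kᵢ = 1.136 > 1, so g(0) = 0.269 > 0 and g(1) = -0.136 < 0.
Iterate (Newton) starting at β = 0.63:
  β = 0.630: g = 0.0172, g' = -0.373 → β = 0.676
Converged at β = 0.676.
Compositions from xᵢ = zᵢ/(1+β(Kᵢ−1)), yᵢ = Kᵢxᵢ:
  1: x = 0.155, y = 0.290
  2: x = 0.212, y = 0.381
  3: x = 0.633, y = 0.329

x_3 = 0.633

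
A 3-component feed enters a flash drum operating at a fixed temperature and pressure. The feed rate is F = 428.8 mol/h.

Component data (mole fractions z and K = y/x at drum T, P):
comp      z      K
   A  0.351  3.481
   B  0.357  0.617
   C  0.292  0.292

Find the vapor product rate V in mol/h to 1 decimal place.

Iterate (Newton) starting at ψ = 0.37:
  ψ = 0.370: g = 0.0146, g' = -0.927 → ψ = 0.386
Converged at ψ = 0.386.
Then V = ψ·F = 0.3859·428.8 = 165.5 mol/h and L = F − V = 263.3 mol/h.

V = 165.5 mol/h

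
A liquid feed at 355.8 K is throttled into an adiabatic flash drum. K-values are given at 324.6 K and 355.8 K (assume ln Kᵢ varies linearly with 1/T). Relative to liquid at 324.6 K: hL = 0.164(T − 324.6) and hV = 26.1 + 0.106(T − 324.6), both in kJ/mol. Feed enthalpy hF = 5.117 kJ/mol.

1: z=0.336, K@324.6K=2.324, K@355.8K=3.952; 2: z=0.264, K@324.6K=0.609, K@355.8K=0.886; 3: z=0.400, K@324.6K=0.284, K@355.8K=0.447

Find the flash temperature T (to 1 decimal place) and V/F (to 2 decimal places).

T = 329.5 K, V/F = 0.17

Adiabatic flash: solve Rachford–Rice at each trial T, then check hF = ψ·hV(T) + (1−ψ)·hL(T).
  T = 324.6 K: K = (2.324, 0.609, 0.284), RR gives ψ = 0.069, H_out = 1.810 kJ/mol
  T = 355.8 K: K = (3.952, 0.886, 0.447), RR gives ψ = 0.592, H_out = 19.492 kJ/mol
  T = 340.2 K: K = (3.068, 0.741, 0.360), RR gives ψ = 0.347, H_out = 11.310 kJ/mol
  T = 332.4 K: K = (2.679, 0.673, 0.321), RR gives ψ = 0.219, H_out = 6.906 kJ/mol
  T = 328.5 K: K = (2.497, 0.641, 0.302), RR gives ψ = 0.148, H_out = 4.477 kJ/mol
  T = 330.4 K: K = (2.585, 0.656, 0.311), RR gives ψ = 0.184, H_out = 5.685 kJ/mol
Linear interpolation between T = 328.5 (H_out = 4.477) and T = 330.4 (H_out = 5.685) on hF = 5.117 gives T ≈ 329.5 K, at which ψ = 0.17.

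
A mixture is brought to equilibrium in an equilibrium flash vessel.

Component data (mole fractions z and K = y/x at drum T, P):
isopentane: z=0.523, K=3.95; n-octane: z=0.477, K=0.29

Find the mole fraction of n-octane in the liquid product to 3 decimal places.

Rachford–Rice: g(β) = Σ zᵢ(Kᵢ−1)/(1+β(Kᵢ−1)) = 0.
Check two-phase: ΣzᵢKᵢ = 2.204 > 1 and Σzᵢ/Kᵢ = 1.777 > 1, so g(0) = 1.204 > 0 and g(1) = -0.777 < 0.
Newton–Raphson from β = 0.33:
  β = 0.330: g = 0.3395, g' = -1.579 → β = 0.545
  β = 0.545: g = 0.0392, g' = -1.309 → β = 0.575
Converged at β = 0.575.
Compositions from xᵢ = zᵢ/(1+β(Kᵢ−1)), yᵢ = Kᵢxᵢ:
  isopentane: x = 0.194, y = 0.766
  n-octane: x = 0.806, y = 0.234

x_n-octane = 0.806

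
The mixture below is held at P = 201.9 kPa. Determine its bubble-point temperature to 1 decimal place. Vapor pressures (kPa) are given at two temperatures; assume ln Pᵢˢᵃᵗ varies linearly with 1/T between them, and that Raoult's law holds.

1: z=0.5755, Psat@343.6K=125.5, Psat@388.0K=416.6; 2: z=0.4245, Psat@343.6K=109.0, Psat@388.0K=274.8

T = 363.8 K

Bubble-point temperature: ΣzᵢPᵢˢᵃᵗ(T) = P. Interpolate ln Pᵢˢᵃᵗ = aᵢ + bᵢ/T.
  T = 343.6 K: ΣzᵢPᵢˢᵃᵗ = 118.50 kPa
  T = 388.0 K: ΣzᵢPᵢˢᵃᵗ = 356.41 kPa
  T = 365.8 K: ΣzᵢPᵢˢᵃᵗ = 212.03 kPa
  T = 354.7 K: ΣzᵢPᵢˢᵃᵗ = 159.86 kPa
  T = 360.2 K: ΣzᵢPᵢˢᵃᵗ = 184.24 kPa
  T = 363.0 K: ΣzᵢPᵢˢᵃᵗ = 197.75 kPa
Interpolating between 363.0 K and 365.8 K gives T ≈ 363.8 K.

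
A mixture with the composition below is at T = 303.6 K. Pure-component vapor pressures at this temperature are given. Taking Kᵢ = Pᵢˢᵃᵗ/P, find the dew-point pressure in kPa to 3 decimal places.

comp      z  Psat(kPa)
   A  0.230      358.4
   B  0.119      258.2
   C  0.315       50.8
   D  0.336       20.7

At the dew point ψ → 1, so Σzᵢ/Kᵢ = 1 with Kᵢ = Pᵢˢᵃᵗ/P ⇒ 1/P = Σzᵢ/Pᵢˢᵃᵗ.
1/P = 0.230/358.4 + 0.119/258.2 + 0.315/50.8 + 0.336/20.7 = 0.023535 ⇒ P = 42.489 kPa

Pdew = 42.489 kPa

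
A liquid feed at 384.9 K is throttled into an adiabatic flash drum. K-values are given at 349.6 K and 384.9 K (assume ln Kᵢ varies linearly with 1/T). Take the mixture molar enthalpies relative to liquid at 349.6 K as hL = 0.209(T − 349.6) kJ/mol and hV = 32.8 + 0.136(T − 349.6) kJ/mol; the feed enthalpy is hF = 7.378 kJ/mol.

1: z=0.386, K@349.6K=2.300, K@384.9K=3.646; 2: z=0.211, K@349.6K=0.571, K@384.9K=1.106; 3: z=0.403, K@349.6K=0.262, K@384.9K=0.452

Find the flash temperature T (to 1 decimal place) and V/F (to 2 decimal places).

T = 353.4 K, V/F = 0.20

Adiabatic flash: solve Rachford–Rice at each trial T, then check hF = ψ·hV(T) + (1−ψ)·hL(T).
  T = 349.6 K: K = (2.300, 0.571, 0.262), RR gives ψ = 0.136, H_out = 4.448 kJ/mol
  T = 384.9 K: K = (3.646, 1.106, 0.452), RR gives ψ = 0.732, H_out = 29.490 kJ/mol
  T = 367.2 K: K = (2.926, 0.807, 0.348), RR gives ψ = 0.427, H_out = 17.122 kJ/mol
  T = 358.4 K: K = (2.602, 0.682, 0.303), RR gives ψ = 0.285, H_out = 11.013 kJ/mol
  T = 354.0 K: K = (2.448, 0.625, 0.282), RR gives ψ = 0.212, H_out = 7.820 kJ/mol
  T = 351.8 K: K = (2.373, 0.597, 0.272), RR gives ψ = 0.175, H_out = 6.161 kJ/mol
Linear interpolation between T = 351.8 (H_out = 6.161) and T = 354.0 (H_out = 7.820) on hF = 7.378 gives T ≈ 353.4 K, at which ψ = 0.20.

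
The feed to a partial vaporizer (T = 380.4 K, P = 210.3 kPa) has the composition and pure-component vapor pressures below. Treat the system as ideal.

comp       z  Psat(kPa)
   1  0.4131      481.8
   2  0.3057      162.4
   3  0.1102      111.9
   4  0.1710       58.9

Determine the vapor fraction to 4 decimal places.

Raoult's law: Kᵢ = Pᵢˢᵃᵗ/P = Pᵢˢᵃᵗ/210.3.
  K_1 = 481.8/210.3 = 2.291013, K_2 = 162.4/210.3 = 0.772230, K_3 = 111.9/210.3 = 0.532097, K_4 = 58.9/210.3 = 0.280076
Let ψ = V/F and solve Σ zᵢ(Kᵢ−1)/(1+ψ(Kᵢ−1)) = 0.
g(0) = ΣzᵢKᵢ − 1 = 0.2890 and g(1) = 1 − Σzᵢ/Kᵢ = -0.3938, so a root lies in (0, 1).
Newton iteration, ψ⁰ = 0.57:
  ψ = 0.5700: g = -0.05188, g' = -0.5492 → ψ = 0.4755
  ψ = 0.4755: g = -0.00115, g' = -0.5291 → ψ = 0.4734
Converged at ψ = 0.4734.

ψ = 0.4734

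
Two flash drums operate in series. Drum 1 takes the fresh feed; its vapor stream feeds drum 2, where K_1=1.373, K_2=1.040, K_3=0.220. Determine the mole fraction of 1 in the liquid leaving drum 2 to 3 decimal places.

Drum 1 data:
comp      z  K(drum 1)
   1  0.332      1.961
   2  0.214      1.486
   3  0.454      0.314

Drum 1:
Material balance + equilibrium reduce to Σ zᵢ(Kᵢ−1)/(1+ψ₁(Kᵢ−1)) = 0.
g(0) = ΣzᵢKᵢ − 1 = 0.112 and g(1) = 1 − Σzᵢ/Kᵢ = -0.759, so a root lies in (0, 1).
Newton iteration, ψ₁⁰ = 0.43:
  ψ₁ = 0.430: g = -0.1300, g' = -0.618 → ψ₁ = 0.220
  ψ₁ = 0.220: g = -0.0093, g' = -0.546 → ψ₁ = 0.203
Converged at ψ₁ = 0.203.
Drum-1 compositions:
  1: x = 0.278, y = 0.545
  2: x = 0.195, y = 0.289
  3: x = 0.527, y = 0.166
Drum-2 feed = drum-1 vapor: z₂ = (0.5449, 0.2895, 0.1656).
Drum 2:
Newton iteration, ψ₂⁰ = 0.66:
  ψ₂ = 0.660: g = -0.0918, g' = -0.477 → ψ₂ = 0.468
  ψ₂ = 0.468: g = -0.0189, g' = -0.305 → ψ₂ = 0.406
  ψ₂ = 0.406: g = -0.0010, g' = -0.273 → ψ₂ = 0.402
Converged at ψ₂ = 0.402.
  1: x = 0.474, y = 0.651
  2: x = 0.285, y = 0.296
  3: x = 0.241, y = 0.053

x_1 (drum 2) = 0.474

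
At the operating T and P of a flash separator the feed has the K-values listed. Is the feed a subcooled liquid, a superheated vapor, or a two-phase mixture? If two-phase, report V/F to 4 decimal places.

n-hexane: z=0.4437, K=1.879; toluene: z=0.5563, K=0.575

ΣzᵢKᵢ = 1.1536; Σzᵢ/Kᵢ = 1.2036.
Both exceed 1, so a two-phase solution exists.
Newton iteration, ψ⁰ = 0.33:
  ψ = 0.3300: g = 0.02732, g' = -0.3419 → ψ = 0.4099
  ψ = 0.4099: g = 0.00040, g' = -0.3326 → ψ = 0.4111
Converged at ψ = 0.4111.

two-phase, V/F = 0.4111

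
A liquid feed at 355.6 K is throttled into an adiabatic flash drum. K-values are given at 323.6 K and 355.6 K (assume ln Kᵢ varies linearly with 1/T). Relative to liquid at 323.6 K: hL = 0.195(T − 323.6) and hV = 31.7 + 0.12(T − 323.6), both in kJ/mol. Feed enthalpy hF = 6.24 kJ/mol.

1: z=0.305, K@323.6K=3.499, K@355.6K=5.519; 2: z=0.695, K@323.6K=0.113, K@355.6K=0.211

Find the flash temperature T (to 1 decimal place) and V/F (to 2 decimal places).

Adiabatic flash: solve Rachford–Rice at each trial T, then check hF = ψ·hV(T) + (1−ψ)·hL(T).
  T = 323.6 K: K = (3.499, 0.113), RR gives ψ = 0.066, H_out = 2.084 kJ/mol
  T = 355.6 K: K = (5.519, 0.211), RR gives ψ = 0.233, H_out = 13.060 kJ/mol
  T = 339.6 K: K = (4.442, 0.157), RR gives ψ = 0.160, H_out = 7.992 kJ/mol
  T = 331.6 K: K = (3.954, 0.134), RR gives ψ = 0.117, H_out = 5.190 kJ/mol
  T = 335.6 K: K = (4.194, 0.145), RR gives ψ = 0.139, H_out = 6.622 kJ/mol
  T = 333.6 K: K = (4.073, 0.139), RR gives ψ = 0.128, H_out = 5.915 kJ/mol
Linear interpolation between T = 333.6 (H_out = 5.915) and T = 335.6 (H_out = 6.622) on hF = 6.24 gives T ≈ 334.5 K, at which ψ = 0.13.

T = 334.5 K, V/F = 0.13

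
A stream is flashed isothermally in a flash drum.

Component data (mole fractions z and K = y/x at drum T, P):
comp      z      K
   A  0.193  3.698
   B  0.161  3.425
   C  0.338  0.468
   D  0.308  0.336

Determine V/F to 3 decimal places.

Newton–Raphson from V/F = 0.35:
  V/F = 0.350: g = -0.0084, g' = -1.024 → V/F = 0.342
Converged at V/F = 0.342.

V/F = 0.342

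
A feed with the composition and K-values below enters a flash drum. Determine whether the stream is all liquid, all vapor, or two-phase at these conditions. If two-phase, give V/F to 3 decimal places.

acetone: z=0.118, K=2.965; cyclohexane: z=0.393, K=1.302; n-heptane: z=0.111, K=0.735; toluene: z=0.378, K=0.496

two-phase, V/F = 0.295

ΣzᵢKᵢ = 1.131; Σzᵢ/Kᵢ = 1.255.
Both exceed 1, so a two-phase solution exists.
Rachford–Rice: g(ψ) = Σ zᵢ(Kᵢ−1)/(1+ψ(Kᵢ−1)) = 0.
Newton iteration, ψ⁰ = 0.53:
  ψ = 0.530: g = -0.0783, g' = -0.325 → ψ = 0.289
  ψ = 0.289: g = 0.0021, g' = -0.356 → ψ = 0.295
Converged at ψ = 0.295.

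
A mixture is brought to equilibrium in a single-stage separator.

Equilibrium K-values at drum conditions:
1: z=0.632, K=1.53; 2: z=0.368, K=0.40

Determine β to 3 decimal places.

Iterate (Newton) starting at β = 0.5:
  β = 0.500: g = -0.0506, g' = -0.381 → β = 0.367
  β = 0.367: g = -0.0028, g' = -0.342 → β = 0.359
Converged at β = 0.359.

β = 0.359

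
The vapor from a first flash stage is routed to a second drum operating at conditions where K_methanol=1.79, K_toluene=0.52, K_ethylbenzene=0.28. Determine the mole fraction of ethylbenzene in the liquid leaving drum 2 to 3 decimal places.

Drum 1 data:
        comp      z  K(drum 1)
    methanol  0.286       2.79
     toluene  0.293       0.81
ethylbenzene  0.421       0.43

Drum 1:
Material balance + equilibrium reduce to Σ zᵢ(Kᵢ−1)/(1+ψ₁(Kᵢ−1)) = 0.
g(0) = ΣzᵢKᵢ − 1 = 0.216 and g(1) = 1 − Σzᵢ/Kᵢ = -0.443, so a root lies in (0, 1).
Newton–Raphson from ψ₁ = 0.5:
  ψ₁ = 0.500: g = -0.1270, g' = -0.536 → ψ₁ = 0.263
  ψ₁ = 0.263: g = 0.0072, g' = -0.625 → ψ₁ = 0.275
Converged at ψ₁ = 0.275.
Drum-1 compositions:
  methanol: x = 0.192, y = 0.535
  toluene: x = 0.309, y = 0.250
  ethylbenzene: x = 0.499, y = 0.215
Drum-2 feed = drum-1 vapor: z₂ = (0.5350, 0.2504, 0.2146).
Drum 2:
Material balance + equilibrium reduce to Σ zᵢ(Kᵢ−1)/(1+ψ₂(Kᵢ−1)) = 0.
Check two-phase: ΣzᵢKᵢ = 1.148 > 1 and Σzᵢ/Kᵢ = 1.547 > 1, so g(0) = 0.148 > 0 and g(1) = -0.547 < 0.
Iterate (Newton) starting at ψ₂ = 0.5:
  ψ₂ = 0.500: g = -0.0966, g' = -0.543 → ψ₂ = 0.322
  ψ₂ = 0.322: g = -0.0064, g' = -0.481 → ψ₂ = 0.309
Converged at ψ₂ = 0.309.
  methanol: x = 0.430, y = 0.770
  toluene: x = 0.294, y = 0.153
  ethylbenzene: x = 0.276, y = 0.077

x_ethylbenzene (drum 2) = 0.276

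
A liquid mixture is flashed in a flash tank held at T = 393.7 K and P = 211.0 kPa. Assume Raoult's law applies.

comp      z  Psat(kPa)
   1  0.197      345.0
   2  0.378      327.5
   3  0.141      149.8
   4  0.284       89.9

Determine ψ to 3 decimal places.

Raoult's law: Kᵢ = Pᵢˢᵃᵗ/P = Pᵢˢᵃᵗ/211.0.
  K_1 = 345.0/211.0 = 1.63507, K_2 = 327.5/211.0 = 1.55213, K_3 = 149.8/211.0 = 0.70995, K_4 = 89.9/211.0 = 0.42607
Rachford–Rice: g(ψ) = Σ zᵢ(Kᵢ−1)/(1+ψ(Kᵢ−1)) = 0.
Check two-phase: ΣzᵢKᵢ = 1.130 > 1 and Σzᵢ/Kᵢ = 1.229 > 1, so g(0) = 0.130 > 0 and g(1) = -0.229 < 0.
Iterate (Newton) starting at ψ = 0.5:
  ψ = 0.500: g = -0.0179, g' = -0.317 → ψ = 0.443
  ψ = 0.443: g = -0.0003, g' = -0.307 → ψ = 0.442
Converged at ψ = 0.442.

ψ = 0.442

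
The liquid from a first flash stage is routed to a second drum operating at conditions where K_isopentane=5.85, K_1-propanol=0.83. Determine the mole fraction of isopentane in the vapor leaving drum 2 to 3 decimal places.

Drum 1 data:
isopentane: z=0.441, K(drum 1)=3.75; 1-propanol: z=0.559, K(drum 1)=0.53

y_isopentane (drum 2) = 0.198

Drum 1:
Binary case is linear: z₁(K₁−1)(1+ψ₁(K₂−1)) + z₂(K₂−1)(1+ψ₁(K₁−1)) = 0
⇒ ψ₁ = [z₁(K₁−1)+z₂(K₂−1)] / [−(K₁−1)(K₂−1)] = 0.9500/1.2925 = 0.735
Drum-1 compositions:
  isopentane: x = 0.146, y = 0.547
  1-propanol: x = 0.854, y = 0.453
Drum-2 feed = drum-1 liquid: z₂ = (0.1460, 0.8540).
Drum 2:
Let ψ₂ = V/F and solve Σ zᵢ(Kᵢ−1)/(1+ψ₂(Kᵢ−1)) = 0.
Check two-phase: ΣzᵢKᵢ = 1.563 > 1 and Σzᵢ/Kᵢ = 1.054 > 1, so g(0) = 0.563 > 0 and g(1) = -0.054 < 0.
Binary case is linear: z₁(K₁−1)(1+ψ₂(K₂−1)) + z₂(K₂−1)(1+ψ₂(K₁−1)) = 0
⇒ ψ₂ = [z₁(K₁−1)+z₂(K₂−1)] / [−(K₁−1)(K₂−1)] = 0.5627/0.8245 = 0.683
  isopentane: x = 0.034, y = 0.198
  1-propanol: x = 0.966, y = 0.802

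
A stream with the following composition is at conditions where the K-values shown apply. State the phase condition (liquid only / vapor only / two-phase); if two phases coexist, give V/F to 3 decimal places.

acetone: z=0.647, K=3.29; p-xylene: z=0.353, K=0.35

two-phase, V/F = 0.841

ΣzᵢKᵢ = 2.252; Σzᵢ/Kᵢ = 1.205.
Both exceed 1, so a two-phase solution exists.
Let ψ = V/F and solve Σ zᵢ(Kᵢ−1)/(1+ψ(Kᵢ−1)) = 0.
Iterate (Newton) starting at ψ = 0.55:
  ψ = 0.550: g = 0.2986, g' = -1.026 → ψ = 0.841
Converged at ψ = 0.841.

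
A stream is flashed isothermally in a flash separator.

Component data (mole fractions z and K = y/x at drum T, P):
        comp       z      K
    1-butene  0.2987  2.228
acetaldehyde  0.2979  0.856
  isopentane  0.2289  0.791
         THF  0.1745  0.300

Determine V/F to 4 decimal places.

V/F = 0.3448

Rachford–Rice: g(V/F) = Σ zᵢ(Kᵢ−1)/(1+V/F(Kᵢ−1)) = 0.
Feasibility: ΣzᵢKᵢ = 1.1539, Σzᵢ/Kᵢ = 1.3531 — both > 1, two phases present.
Iterate (Newton) starting at V/F = 0.42:
  V/F = 0.4200: g = -0.02913, g' = -0.3866 → V/F = 0.3447
  V/F = 0.3447: g = 0.00004, g' = -0.3893 → V/F = 0.3448
Converged at V/F = 0.3448.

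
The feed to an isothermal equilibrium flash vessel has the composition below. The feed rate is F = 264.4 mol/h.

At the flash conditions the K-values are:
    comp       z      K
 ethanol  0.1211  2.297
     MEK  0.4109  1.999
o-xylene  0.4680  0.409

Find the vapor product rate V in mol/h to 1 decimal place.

V = 121.5 mol/h

Newton iteration, ψ⁰ = 0.54:
  ψ = 0.5400: g = -0.04722, g' = -0.5961 → ψ = 0.4608
  ψ = 0.4608: g = -0.00070, g' = -0.5808 → ψ = 0.4596
Converged at ψ = 0.4596.
Then V = ψ·F = 0.4596·264.4 = 121.5 mol/h and L = F − V = 142.9 mol/h.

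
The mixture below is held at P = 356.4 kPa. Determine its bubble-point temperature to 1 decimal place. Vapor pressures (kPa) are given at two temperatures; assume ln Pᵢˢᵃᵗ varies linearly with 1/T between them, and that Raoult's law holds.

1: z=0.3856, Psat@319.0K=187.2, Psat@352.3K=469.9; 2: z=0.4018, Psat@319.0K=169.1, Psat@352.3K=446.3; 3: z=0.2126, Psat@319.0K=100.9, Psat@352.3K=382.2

T = 344.7 K

Bubble-point temperature: ΣzᵢPᵢˢᵃᵗ(T) = P. Interpolate ln Pᵢˢᵃᵗ = aᵢ + bᵢ/T.
  T = 319.0 K: ΣzᵢPᵢˢᵃᵗ = 161.58 kPa
  T = 352.3 K: ΣzᵢPᵢˢᵃᵗ = 441.77 kPa
  T = 335.6 K: ΣzᵢPᵢˢᵃᵗ = 272.82 kPa
  T = 344.0 K: ΣzᵢPᵢˢᵃᵗ = 349.49 kPa
  T = 348.1 K: ΣzᵢPᵢˢᵃᵗ = 392.87 kPa
  T = 346.1 K: ΣzᵢPᵢˢᵃᵗ = 371.19 kPa
Interpolating between 344.0 K and 346.1 K gives T ≈ 344.7 K.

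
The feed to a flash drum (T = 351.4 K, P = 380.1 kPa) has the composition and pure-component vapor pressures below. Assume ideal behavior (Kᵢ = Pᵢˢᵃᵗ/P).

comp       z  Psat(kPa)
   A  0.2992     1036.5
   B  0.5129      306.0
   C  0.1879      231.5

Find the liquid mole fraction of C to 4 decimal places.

x_C = 0.2682

Raoult's law: Kᵢ = Pᵢˢᵃᵗ/P = Pᵢˢᵃᵗ/380.1.
  K_A = 1036.5/380.1 = 2.726914, K_B = 306.0/380.1 = 0.805051, K_C = 231.5/380.1 = 0.609050
Newton–Raphson from V/F = 0.5:
  V/F = 0.5000: g = 0.07518, g' = -0.3253 → V/F = 0.7311
  V/F = 0.7311: g = 0.00889, g' = -0.2571 → V/F = 0.7657
  V/F = 0.7657: g = 0.00011, g' = -0.2509 → V/F = 0.7662
Converged at V/F = 0.7662.
Compositions from xᵢ = zᵢ/(1+V/F(Kᵢ−1)), yᵢ = Kᵢxᵢ:
  A: x = 0.1288, y = 0.3512
  B: x = 0.6030, y = 0.4854
  C: x = 0.2682, y = 0.1634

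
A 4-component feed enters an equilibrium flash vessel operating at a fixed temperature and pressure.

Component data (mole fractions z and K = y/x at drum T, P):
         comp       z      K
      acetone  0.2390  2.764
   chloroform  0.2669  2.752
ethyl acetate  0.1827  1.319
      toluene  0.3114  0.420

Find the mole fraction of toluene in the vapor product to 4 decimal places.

y_toluene = 0.2793

Rachford–Rice: g(β) = Σ zᵢ(Kᵢ−1)/(1+β(Kᵢ−1)) = 0.
g(0) = ΣzᵢKᵢ − 1 = 0.7669 and g(1) = 1 − Σzᵢ/Kᵢ = -0.0634, so a root lies in (0, 1).
Newton iteration, β⁰ = 0.57:
  β = 0.5700: g = 0.22369, g' = -0.6371 → β = 0.9211
  β = 0.9211: g = -0.00322, g' = -0.7219 → β = 0.9167
  β = 0.9167: g = -0.00001, g' = -0.7179 → β = 0.9166
Converged at β = 0.9166.
Compositions from xᵢ = zᵢ/(1+β(Kᵢ−1)), yᵢ = Kᵢxᵢ:
  acetone: x = 0.0913, y = 0.2524
  chloroform: x = 0.1024, y = 0.2819
  ethyl acetate: x = 0.1414, y = 0.1865
  toluene: x = 0.6649, y = 0.2793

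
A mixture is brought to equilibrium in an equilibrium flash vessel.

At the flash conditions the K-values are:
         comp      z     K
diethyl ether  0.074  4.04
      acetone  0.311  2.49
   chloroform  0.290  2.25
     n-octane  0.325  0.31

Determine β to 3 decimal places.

β = 0.760

Let β = V/F and solve Σ zᵢ(Kᵢ−1)/(1+β(Kᵢ−1)) = 0.
Feasibility: ΣzᵢKᵢ = 1.827, Σzᵢ/Kᵢ = 1.320 — both > 1, two phases present.
Newton–Raphson from β = 0.65:
  β = 0.650: g = 0.1044, g' = -0.902 → β = 0.766
  β = 0.766: g = -0.0062, g' = -1.026 → β = 0.760
Converged at β = 0.760.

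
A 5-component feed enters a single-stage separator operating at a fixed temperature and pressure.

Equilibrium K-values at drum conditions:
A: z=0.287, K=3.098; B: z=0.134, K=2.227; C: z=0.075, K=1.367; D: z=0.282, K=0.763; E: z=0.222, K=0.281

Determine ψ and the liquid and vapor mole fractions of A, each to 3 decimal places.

Let ψ = V/F and solve Σ zᵢ(Kᵢ−1)/(1+ψ(Kᵢ−1)) = 0.
Feasibility: ΣzᵢKᵢ = 1.568, Σzᵢ/Kᵢ = 1.367 — both > 1, two phases present.
Newton iteration, ψ⁰ = 0.31:
  ψ = 0.310: g = 0.2311, g' = -0.786 → ψ = 0.604
  ψ = 0.604: g = 0.0224, g' = -0.699 → ψ = 0.636
Converged at ψ = 0.636.
Compositions from xᵢ = zᵢ/(1+ψ(Kᵢ−1)), yᵢ = Kᵢxᵢ:
  A: x = 0.123, y = 0.381
  B: x = 0.075, y = 0.168
  C: x = 0.061, y = 0.083
  D: x = 0.332, y = 0.253
  E: x = 0.409, y = 0.115

ψ = 0.636, x_A = 0.123, y_A = 0.381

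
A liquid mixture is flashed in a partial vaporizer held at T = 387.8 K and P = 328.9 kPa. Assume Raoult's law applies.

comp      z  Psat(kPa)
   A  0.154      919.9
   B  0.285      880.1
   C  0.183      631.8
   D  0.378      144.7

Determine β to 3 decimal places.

Raoult's law: Kᵢ = Pᵢˢᵃᵗ/P = Pᵢˢᵃᵗ/328.9.
  K_A = 919.9/328.9 = 2.79690, K_B = 880.1/328.9 = 2.67589, K_C = 631.8/328.9 = 1.92095, K_D = 144.7/328.9 = 0.43995
Let β = V/F and solve Σ zᵢ(Kᵢ−1)/(1+β(Kᵢ−1)) = 0.
Check two-phase: ΣzᵢKᵢ = 1.711 > 1 and Σzᵢ/Kᵢ = 1.116 > 1, so g(0) = 0.711 > 0 and g(1) = -0.116 < 0.
Newton–Raphson from β = 0.36:
  β = 0.360: g = 0.3273, g' = -0.768 → β = 0.786
  β = 0.786: g = 0.0404, g' = -0.665 → β = 0.847
  β = 0.847: g = -0.0008, g' = -0.693 → β = 0.846
Converged at β = 0.846.

β = 0.846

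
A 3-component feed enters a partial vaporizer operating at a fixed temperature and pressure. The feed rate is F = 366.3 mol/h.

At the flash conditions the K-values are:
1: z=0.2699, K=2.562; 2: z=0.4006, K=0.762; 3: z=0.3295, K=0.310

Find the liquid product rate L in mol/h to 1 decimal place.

Rachford–Rice: g(ψ) = Σ zᵢ(Kᵢ−1)/(1+ψ(Kᵢ−1)) = 0.
Check two-phase: ΣzᵢKᵢ = 1.0989 > 1 and Σzᵢ/Kᵢ = 1.6940 > 1, so g(0) = 0.0989 > 0 and g(1) = -0.6940 < 0.
Newton iteration, ψ⁰ = 0.44:
  ψ = 0.4400: g = -0.18311, g' = -0.5831 → ψ = 0.1260
  ψ = 0.1260: g = 0.00498, g' = -0.6721 → ψ = 0.1334
Converged at ψ = 0.1334.
Then V = ψ·F = 0.1334·366.3 = 48.9 mol/h and L = F − V = 317.4 mol/h.

L = 317.4 mol/h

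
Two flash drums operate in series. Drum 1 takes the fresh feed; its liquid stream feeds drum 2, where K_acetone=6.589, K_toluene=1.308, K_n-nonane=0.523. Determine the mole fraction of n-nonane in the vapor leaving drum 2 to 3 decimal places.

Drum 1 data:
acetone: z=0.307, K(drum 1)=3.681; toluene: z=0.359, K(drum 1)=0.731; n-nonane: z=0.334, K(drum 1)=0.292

y_n-nonane (drum 2) = 0.330

Drum 1:
Rachford–Rice: g(ψ₁) = Σ zᵢ(Kᵢ−1)/(1+ψ₁(Kᵢ−1)) = 0.
g(0) = ΣzᵢKᵢ − 1 = 0.490 and g(1) = 1 − Σzᵢ/Kᵢ = -0.718, so a root lies in (0, 1).
Newton iteration, ψ₁⁰ = 0.5:
  ψ₁ = 0.500: g = -0.1260, g' = -0.839 → ψ₁ = 0.350
  ψ₁ = 0.350: g = 0.0038, g' = -0.915 → ψ₁ = 0.354
Converged at ψ₁ = 0.354.
Drum-1 compositions:
  acetone: x = 0.158, y = 0.580
  toluene: x = 0.397, y = 0.290
  n-nonane: x = 0.446, y = 0.130
Drum-2 feed = drum-1 liquid: z₂ = (0.1575, 0.3968, 0.4457).
Drum 2:
Rachford–Rice: g(ψ₂) = Σ zᵢ(Kᵢ−1)/(1+ψ₂(Kᵢ−1)) = 0.
Feasibility: ΣzᵢKᵢ = 1.790, Σzᵢ/Kᵢ = 1.179 — both > 1, two phases present.
Iterate (Newton) starting at ψ₂ = 0.49:
  ψ₂ = 0.490: g = 0.0642, g' = -0.553 → ψ₂ = 0.606
  ψ₂ = 0.606: g = 0.0046, g' = -0.483 → ψ₂ = 0.616
Converged at ψ₂ = 0.616.
  acetone: x = 0.035, y = 0.234
  toluene: x = 0.334, y = 0.436
  n-nonane: x = 0.631, y = 0.330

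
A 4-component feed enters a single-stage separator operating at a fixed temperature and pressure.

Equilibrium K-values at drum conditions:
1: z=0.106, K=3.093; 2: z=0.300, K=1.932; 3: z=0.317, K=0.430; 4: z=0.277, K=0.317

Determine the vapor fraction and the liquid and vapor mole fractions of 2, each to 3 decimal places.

Rachford–Rice: g(ψ) = Σ zᵢ(Kᵢ−1)/(1+ψ(Kᵢ−1)) = 0.
Check two-phase: ΣzᵢKᵢ = 1.132 > 1 and Σzᵢ/Kᵢ = 1.801 > 1, so g(0) = 0.132 > 0 and g(1) = -0.801 < 0.
Newton–Raphson from ψ = 0.5:
  ψ = 0.500: g = -0.2409, g' = -0.732 → ψ = 0.171
  ψ = 0.171: g = -0.0097, g' = -0.738 → ψ = 0.158
Converged at ψ = 0.158.
Compositions from xᵢ = zᵢ/(1+ψ(Kᵢ−1)), yᵢ = Kᵢxᵢ:
  1: x = 0.080, y = 0.246
  2: x = 0.262, y = 0.505
  3: x = 0.348, y = 0.150
  4: x = 0.310, y = 0.098

ψ = 0.158, x_2 = 0.262, y_2 = 0.505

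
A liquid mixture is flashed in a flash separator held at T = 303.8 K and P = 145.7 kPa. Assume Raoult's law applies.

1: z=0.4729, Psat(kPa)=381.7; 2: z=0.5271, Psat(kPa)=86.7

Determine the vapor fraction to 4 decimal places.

ψ = 0.8424

Raoult's law: Kᵢ = Pᵢˢᵃᵗ/P = Pᵢˢᵃᵗ/145.7.
  K_1 = 381.7/145.7 = 2.619767, K_2 = 86.7/145.7 = 0.595058
Rachford–Rice: g(ψ) = Σ zᵢ(Kᵢ−1)/(1+ψ(Kᵢ−1)) = 0.
g(0) = ΣzᵢKᵢ − 1 = 0.5525 and g(1) = 1 − Σzᵢ/Kᵢ = -0.0663, so a root lies in (0, 1).
Binary case is linear: z₁(K₁−1)(1+ψ(K₂−1)) + z₂(K₂−1)(1+ψ(K₁−1)) = 0
⇒ ψ = [z₁(K₁−1)+z₂(K₂−1)] / [−(K₁−1)(K₂−1)] = 0.55254/0.65591 = 0.8424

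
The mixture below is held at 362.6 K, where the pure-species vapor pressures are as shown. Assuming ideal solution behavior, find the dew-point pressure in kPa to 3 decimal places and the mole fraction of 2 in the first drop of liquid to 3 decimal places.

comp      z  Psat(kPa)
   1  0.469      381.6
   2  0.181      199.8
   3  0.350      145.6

At the dew point ψ → 1, so Σzᵢ/Kᵢ = 1 with Kᵢ = Pᵢˢᵃᵗ/P ⇒ 1/P = Σzᵢ/Pᵢˢᵃᵗ.
1/P = 0.469/381.6 + 0.181/199.8 + 0.350/145.6 = 0.004539 ⇒ P = 220.323 kPa
xᵢ = zᵢP/Pᵢˢᵃᵗ ⇒ x_2 = 0.181·220.323/199.8 = 0.200

Pdew = 220.323 kPa, x_2 = 0.200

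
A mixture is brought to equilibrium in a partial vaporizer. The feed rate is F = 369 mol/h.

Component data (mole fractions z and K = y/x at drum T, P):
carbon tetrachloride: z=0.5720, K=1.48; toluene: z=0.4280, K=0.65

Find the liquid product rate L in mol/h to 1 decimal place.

L = 95.0 mol/h

Rachford–Rice: g(ψ) = Σ zᵢ(Kᵢ−1)/(1+ψ(Kᵢ−1)) = 0.
g(0) = ΣzᵢKᵢ − 1 = 0.1248 and g(1) = 1 − Σzᵢ/Kᵢ = -0.0449, so a root lies in (0, 1).
Newton–Raphson from ψ = 0.5:
  ψ = 0.5000: g = 0.03984, g' = -0.1627 → ψ = 0.7448
  ψ = 0.7448: g = -0.00037, g' = -0.1674 → ψ = 0.7426
Converged at ψ = 0.7426.
Then V = ψ·F = 0.7426·369 = 274.0 mol/h and L = F − V = 95.0 mol/h.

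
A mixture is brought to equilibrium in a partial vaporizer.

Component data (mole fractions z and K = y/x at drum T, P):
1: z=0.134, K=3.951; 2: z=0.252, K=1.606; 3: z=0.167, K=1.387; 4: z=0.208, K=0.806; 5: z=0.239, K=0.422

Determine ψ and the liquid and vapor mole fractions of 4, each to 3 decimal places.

Rachford–Rice: g(ψ) = Σ zᵢ(Kᵢ−1)/(1+ψ(Kᵢ−1)) = 0.
Feasibility: ΣzᵢKᵢ = 1.434, Σzᵢ/Kᵢ = 1.136 — both > 1, two phases present.
Newton iteration, ψ⁰ = 0.46:
  ψ = 0.460: g = 0.1095, g' = -0.442 → ψ = 0.708
  ψ = 0.708: g = 0.0051, g' = -0.422 → ψ = 0.720
Converged at ψ = 0.720.
Compositions from xᵢ = zᵢ/(1+ψ(Kᵢ−1)), yᵢ = Kᵢxᵢ:
  1: x = 0.043, y = 0.169
  2: x = 0.175, y = 0.282
  3: x = 0.131, y = 0.181
  4: x = 0.242, y = 0.195
  5: x = 0.409, y = 0.173

ψ = 0.720, x_4 = 0.242, y_4 = 0.195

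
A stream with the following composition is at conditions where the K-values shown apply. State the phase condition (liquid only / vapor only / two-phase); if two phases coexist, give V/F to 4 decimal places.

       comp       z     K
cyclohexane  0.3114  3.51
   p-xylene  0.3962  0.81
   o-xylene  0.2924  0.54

ΣzᵢKᵢ = 1.5718; Σzᵢ/Kᵢ = 1.1193.
Both exceed 1, so a two-phase solution exists.
Let ψ = V/F and solve Σ zᵢ(Kᵢ−1)/(1+ψ(Kᵢ−1)) = 0.
Iterate (Newton) starting at ψ = 0.52:
  ψ = 0.5200: g = 0.07874, g' = -0.4937 → ψ = 0.6795
  ψ = 0.6795: g = 0.00680, g' = -0.4178 → ψ = 0.6958
  ψ = 0.6958: g = 0.00004, g' = -0.4129 → ψ = 0.6959
Converged at ψ = 0.6959.

two-phase, V/F = 0.6959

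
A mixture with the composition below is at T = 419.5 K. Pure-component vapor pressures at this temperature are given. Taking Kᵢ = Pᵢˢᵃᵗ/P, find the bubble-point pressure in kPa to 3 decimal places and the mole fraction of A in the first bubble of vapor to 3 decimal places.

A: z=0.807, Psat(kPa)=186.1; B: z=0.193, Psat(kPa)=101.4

At the bubble point ψ → 0, so ΣzᵢKᵢ = 1 with Kᵢ = Pᵢˢᵃᵗ/P ⇒ P = ΣzᵢPᵢˢᵃᵗ.
P = 0.807·186.1 + 0.193·101.4 = 169.753 kPa
yᵢ = zᵢPᵢˢᵃᵗ/P ⇒ y_A = 0.807·186.1/169.753 = 0.885

Pbub = 169.753 kPa, y_A = 0.885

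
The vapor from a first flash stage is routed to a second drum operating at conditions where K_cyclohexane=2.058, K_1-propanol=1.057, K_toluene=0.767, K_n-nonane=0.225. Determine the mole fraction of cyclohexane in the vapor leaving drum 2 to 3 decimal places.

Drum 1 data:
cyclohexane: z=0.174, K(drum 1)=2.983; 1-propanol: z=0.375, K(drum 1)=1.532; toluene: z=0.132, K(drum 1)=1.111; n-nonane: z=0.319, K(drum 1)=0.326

y_cyclohexane (drum 2) = 0.369

Drum 1:
Newton iteration, ψ₁⁰ = 0.5:
  ψ₁ = 0.500: g = 0.0204, g' = -0.570 → ψ₁ = 0.536
Converged at ψ₁ = 0.536.
Drum-1 compositions:
  cyclohexane: x = 0.084, y = 0.252
  1-propanol: x = 0.292, y = 0.447
  toluene: x = 0.125, y = 0.138
  n-nonane: x = 0.499, y = 0.163
Drum-2 feed = drum-1 vapor: z₂ = (0.2517, 0.4471, 0.1384, 0.1627).
Drum 2:
Material balance + equilibrium reduce to Σ zᵢ(Kᵢ−1)/(1+ψ₂(Kᵢ−1)) = 0.
Check two-phase: ΣzᵢKᵢ = 1.133 > 1 and Σzᵢ/Kᵢ = 1.449 > 1, so g(0) = 0.133 > 0 and g(1) = -0.449 < 0.
Newton iteration, ψ₂⁰ = 0.5:
  ψ₂ = 0.500: g = -0.0434, g' = -0.392 → ψ₂ = 0.389
  ψ₂ = 0.389: g = -0.0025, g' = -0.352 → ψ₂ = 0.382
Converged at ψ₂ = 0.382.
  cyclohexane: x = 0.179, y = 0.369
  1-propanol: x = 0.438, y = 0.463
  toluene: x = 0.152, y = 0.117
  n-nonane: x = 0.231, y = 0.052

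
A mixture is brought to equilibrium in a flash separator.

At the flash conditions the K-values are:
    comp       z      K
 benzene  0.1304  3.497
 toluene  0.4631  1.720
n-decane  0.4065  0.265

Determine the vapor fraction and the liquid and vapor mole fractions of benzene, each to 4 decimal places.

ψ = 0.3982, x_benzene = 0.0654, y_benzene = 0.2287

Rachford–Rice: g(ψ) = Σ zᵢ(Kᵢ−1)/(1+ψ(Kᵢ−1)) = 0.
g(0) = ΣzᵢKᵢ − 1 = 0.3603 and g(1) = 1 − Σzᵢ/Kᵢ = -0.8405, so a root lies in (0, 1).
Newton iteration, ψ⁰ = 0.5:
  ψ = 0.5000: g = -0.08239, g' = -0.8395 → ψ = 0.4019
  ψ = 0.4019: g = -0.00289, g' = -0.7893 → ψ = 0.3982
Converged at ψ = 0.3982.
Compositions from xᵢ = zᵢ/(1+ψ(Kᵢ−1)), yᵢ = Kᵢxᵢ:
  benzene: x = 0.0654, y = 0.2287
  toluene: x = 0.3599, y = 0.6190
  n-decane: x = 0.5747, y = 0.1523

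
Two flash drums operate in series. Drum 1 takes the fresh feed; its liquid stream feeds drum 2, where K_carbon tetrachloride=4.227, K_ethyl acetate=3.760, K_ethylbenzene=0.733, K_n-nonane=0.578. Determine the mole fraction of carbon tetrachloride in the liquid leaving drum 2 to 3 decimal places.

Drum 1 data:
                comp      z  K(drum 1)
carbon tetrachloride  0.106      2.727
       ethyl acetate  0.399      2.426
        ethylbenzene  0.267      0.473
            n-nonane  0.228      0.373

x_carbon tetrachloride (drum 2) = 0.020

Drum 1:
Iterate (Newton) starting at ψ₁ = 0.5:
  ψ₁ = 0.500: g = 0.0311, g' = -0.694 → ψ₁ = 0.545
Converged at ψ₁ = 0.545.
Drum-1 compositions:
  carbon tetrachloride: x = 0.055, y = 0.149
  ethyl acetate: x = 0.225, y = 0.545
  ethylbenzene: x = 0.375, y = 0.177
  n-nonane: x = 0.346, y = 0.129
Drum-2 feed = drum-1 liquid: z₂ = (0.0546, 0.2245, 0.3745, 0.3463).
Drum 2:
Material balance + equilibrium reduce to Σ zᵢ(Kᵢ−1)/(1+ψ₂(Kᵢ−1)) = 0.
Feasibility: ΣzᵢKᵢ = 1.550, Σzᵢ/Kᵢ = 1.183 — both > 1, two phases present.
Newton–Raphson from ψ₂ = 0.54:
  ψ₂ = 0.540: g = 0.0070, g' = -0.491 → ψ₂ = 0.554
Converged at ψ₂ = 0.554.
  carbon tetrachloride: x = 0.020, y = 0.083
  ethyl acetate: x = 0.089, y = 0.334
  ethylbenzene: x = 0.440, y = 0.322
  n-nonane: x = 0.452, y = 0.261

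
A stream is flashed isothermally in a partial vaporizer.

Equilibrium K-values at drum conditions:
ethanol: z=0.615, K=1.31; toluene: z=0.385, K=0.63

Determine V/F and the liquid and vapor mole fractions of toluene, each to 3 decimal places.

Rachford–Rice: g(V/F) = Σ zᵢ(Kᵢ−1)/(1+V/F(Kᵢ−1)) = 0.
Check two-phase: ΣzᵢKᵢ = 1.048 > 1 and Σzᵢ/Kᵢ = 1.081 > 1, so g(0) = 0.048 > 0 and g(1) = -0.081 < 0.
Binary case is linear: z₁(K₁−1)(1+V/F(K₂−1)) + z₂(K₂−1)(1+V/F(K₁−1)) = 0
⇒ V/F = [z₁(K₁−1)+z₂(K₂−1)] / [−(K₁−1)(K₂−1)] = 0.0482/0.1147 = 0.420
Compositions from xᵢ = zᵢ/(1+V/F(Kᵢ−1)), yᵢ = Kᵢxᵢ:
  ethanol: x = 0.544, y = 0.713
  toluene: x = 0.456, y = 0.287

V/F = 0.420, x_toluene = 0.456, y_toluene = 0.287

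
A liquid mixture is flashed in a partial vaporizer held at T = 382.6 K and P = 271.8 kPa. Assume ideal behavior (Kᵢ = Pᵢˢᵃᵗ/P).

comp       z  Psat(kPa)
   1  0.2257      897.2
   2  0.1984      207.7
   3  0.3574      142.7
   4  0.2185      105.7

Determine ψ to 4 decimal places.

Raoult's law: Kᵢ = Pᵢˢᵃᵗ/P = Pᵢˢᵃᵗ/271.8.
  K_1 = 897.2/271.8 = 3.300957, K_2 = 207.7/271.8 = 0.764165, K_3 = 142.7/271.8 = 0.525018, K_4 = 105.7/271.8 = 0.388889
Let ψ = V/F and solve Σ zᵢ(Kᵢ−1)/(1+ψ(Kᵢ−1)) = 0.
Check two-phase: ΣzᵢKᵢ = 1.1693 > 1 and Σzᵢ/Kᵢ = 1.5706 > 1, so g(0) = 0.1693 > 0 and g(1) = -0.5706 < 0.
Newton iteration, ψ⁰ = 0.53:
  ψ = 0.5300: g = -0.24386, g' = -0.5795 → ψ = 0.1092
  ψ = 0.1092: g = 0.04490, g' = -0.9582 → ψ = 0.1561
  ψ = 0.1561: g = 0.00259, g' = -0.8526 → ψ = 0.1591
Converged at ψ = 0.1591.

ψ = 0.1591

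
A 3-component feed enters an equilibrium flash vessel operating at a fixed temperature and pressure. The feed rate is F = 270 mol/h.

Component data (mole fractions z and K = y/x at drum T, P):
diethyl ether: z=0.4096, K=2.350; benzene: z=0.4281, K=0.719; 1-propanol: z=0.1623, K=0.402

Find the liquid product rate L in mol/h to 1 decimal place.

Newton iteration, β⁰ = 0.5:
  β = 0.5000: g = 0.05171, g' = -0.4299 → β = 0.6203
  β = 0.6203: g = 0.00098, g' = -0.4174 → β = 0.6226
Converged at β = 0.6226.
Then V = β·F = 0.6226·270 = 168.1 mol/h and L = F − V = 101.9 mol/h.

L = 101.9 mol/h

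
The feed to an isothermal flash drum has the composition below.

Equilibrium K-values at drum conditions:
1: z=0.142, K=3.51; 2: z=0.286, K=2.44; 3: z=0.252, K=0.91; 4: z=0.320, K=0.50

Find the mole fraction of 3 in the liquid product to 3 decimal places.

x_3 = 0.273

Let ψ = V/F and solve Σ zᵢ(Kᵢ−1)/(1+ψ(Kᵢ−1)) = 0.
g(0) = ΣzᵢKᵢ − 1 = 0.586 and g(1) = 1 − Σzᵢ/Kᵢ = -0.075, so a root lies in (0, 1).
Newton–Raphson from ψ = 0.5:
  ψ = 0.500: g = 0.1604, g' = -0.521 → ψ = 0.808
  ψ = 0.808: g = 0.0152, g' = -0.452 → ψ = 0.842
  ψ = 0.842: g = -0.0000, g' = -0.454 → ψ = 0.841
Converged at ψ = 0.841.
Compositions from xᵢ = zᵢ/(1+ψ(Kᵢ−1)), yᵢ = Kᵢxᵢ:
  1: x = 0.046, y = 0.160
  2: x = 0.129, y = 0.316
  3: x = 0.273, y = 0.248
  4: x = 0.552, y = 0.276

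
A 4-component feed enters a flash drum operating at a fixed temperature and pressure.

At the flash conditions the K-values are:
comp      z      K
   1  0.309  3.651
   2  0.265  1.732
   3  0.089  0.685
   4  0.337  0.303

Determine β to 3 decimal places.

Newton iteration, β⁰ = 0.5:
  β = 0.500: g = 0.1004, g' = -0.876 → β = 0.615
  β = 0.615: g = -0.0004, g' = -0.896 → β = 0.614
Converged at β = 0.614.

β = 0.614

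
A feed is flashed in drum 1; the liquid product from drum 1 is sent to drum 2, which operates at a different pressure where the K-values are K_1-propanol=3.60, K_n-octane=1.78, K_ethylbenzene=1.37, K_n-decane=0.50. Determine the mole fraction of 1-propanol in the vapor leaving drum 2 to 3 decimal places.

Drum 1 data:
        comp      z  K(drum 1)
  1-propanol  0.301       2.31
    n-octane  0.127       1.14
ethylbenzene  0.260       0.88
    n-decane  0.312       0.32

y_1-propanol (drum 2) = 0.256

Drum 1:
Rachford–Rice: g(ψ₁) = Σ zᵢ(Kᵢ−1)/(1+ψ₁(Kᵢ−1)) = 0.
Check two-phase: ΣzᵢKᵢ = 1.169 > 1 and Σzᵢ/Kᵢ = 1.512 > 1, so g(0) = 0.169 > 0 and g(1) = -0.512 < 0.
Iterate (Newton) starting at ψ₁ = 0.34:
  ψ₁ = 0.340: g = -0.0187, g' = -0.498 → ψ₁ = 0.302
Converged at ψ₁ = 0.302.
Drum-1 compositions:
  1-propanol: x = 0.216, y = 0.498
  n-octane: x = 0.122, y = 0.139
  ethylbenzene: x = 0.270, y = 0.237
  n-decane: x = 0.393, y = 0.126
Drum-2 feed = drum-1 liquid: z₂ = (0.2156, 0.1218, 0.2698, 0.3928).
Drum 2:
Iterate (Newton) starting at ψ₂ = 0.4:
  ψ₂ = 0.400: g = 0.1887, g' = -0.575 → ψ₂ = 0.728
  ψ₂ = 0.728: g = 0.0241, g' = -0.470 → ψ₂ = 0.780
  ψ₂ = 0.780: g = -0.0001, g' = -0.474 → ψ₂ = 0.779
Converged at ψ₂ = 0.779.
  1-propanol: x = 0.071, y = 0.256
  n-octane: x = 0.076, y = 0.135
  ethylbenzene: x = 0.209, y = 0.287
  n-decane: x = 0.644, y = 0.322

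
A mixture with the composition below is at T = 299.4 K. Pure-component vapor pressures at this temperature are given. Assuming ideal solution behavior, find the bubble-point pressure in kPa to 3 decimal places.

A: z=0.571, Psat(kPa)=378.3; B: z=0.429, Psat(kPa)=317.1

At the bubble point ψ → 0, so ΣzᵢKᵢ = 1 with Kᵢ = Pᵢˢᵃᵗ/P ⇒ P = ΣzᵢPᵢˢᵃᵗ.
P = 0.571·378.3 + 0.429·317.1 = 352.045 kPa

Pbub = 352.045 kPa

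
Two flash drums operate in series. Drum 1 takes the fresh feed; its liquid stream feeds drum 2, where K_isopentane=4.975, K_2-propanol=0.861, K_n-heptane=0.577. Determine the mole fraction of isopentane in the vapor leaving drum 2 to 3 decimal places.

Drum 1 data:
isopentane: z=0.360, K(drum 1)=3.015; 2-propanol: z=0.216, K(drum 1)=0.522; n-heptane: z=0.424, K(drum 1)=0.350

Drum 1:
Material balance + equilibrium reduce to Σ zᵢ(Kᵢ−1)/(1+ψ₁(Kᵢ−1)) = 0.
Check two-phase: ΣzᵢKᵢ = 1.347 > 1 and Σzᵢ/Kᵢ = 1.745 > 1, so g(0) = 0.347 > 0 and g(1) = -0.745 < 0.
Newton iteration, ψ₁⁰ = 0.5:
  ψ₁ = 0.500: g = -0.1826, g' = -0.841 → ψ₁ = 0.283
  ψ₁ = 0.283: g = 0.0050, g' = -0.928 → ψ₁ = 0.288
Converged at ψ₁ = 0.288.
Drum-1 compositions:
  isopentane: x = 0.228, y = 0.687
  2-propanol: x = 0.251, y = 0.131
  n-heptane: x = 0.522, y = 0.183
Drum-2 feed = drum-1 liquid: z₂ = (0.2277, 0.2505, 0.5218).
Drum 2:
Material balance + equilibrium reduce to Σ zᵢ(Kᵢ−1)/(1+ψ₂(Kᵢ−1)) = 0.
Check two-phase: ΣzᵢKᵢ = 1.650 > 1 and Σzᵢ/Kᵢ = 1.241 > 1, so g(0) = 0.650 > 0 and g(1) = -0.241 < 0.
Newton iteration, ψ₂⁰ = 0.5:
  ψ₂ = 0.500: g = -0.0143, g' = -0.559 → ψ₂ = 0.474
  ψ₂ = 0.474: g = 0.0003, g' = -0.584 → ψ₂ = 0.475
Converged at ψ₂ = 0.475.
  isopentane: x = 0.079, y = 0.392
  2-propanol: x = 0.268, y = 0.231
  n-heptane: x = 0.653, y = 0.377

y_isopentane (drum 2) = 0.392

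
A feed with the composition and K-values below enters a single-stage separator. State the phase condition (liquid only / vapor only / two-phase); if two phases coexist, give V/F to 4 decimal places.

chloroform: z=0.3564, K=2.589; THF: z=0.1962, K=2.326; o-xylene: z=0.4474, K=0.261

two-phase, V/F = 0.4478

ΣzᵢKᵢ = 1.4959; Σzᵢ/Kᵢ = 1.9362.
Both exceed 1, so a two-phase solution exists.
Iterate (Newton) starting at ψ = 0.5:
  ψ = 0.5000: g = -0.05236, g' = -1.0188 → ψ = 0.4486
  ψ = 0.4486: g = -0.00084, g' = -0.9891 → ψ = 0.4478
Converged at ψ = 0.4478.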